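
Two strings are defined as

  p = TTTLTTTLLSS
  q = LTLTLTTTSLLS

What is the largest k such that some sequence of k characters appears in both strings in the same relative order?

Match T (p #1, q #2); then T (p #3, q #4); then L (p #4, q #5); then T (p #5, q #6); then T (p #6, q #7); then T (p #7, q #8); then L (p #8, q #10); then L (p #9, q #11); then S (p #11, q #12) — 9 characters in the same relative order in both. dp[11][12] = 9 confirms this is the maximum.

9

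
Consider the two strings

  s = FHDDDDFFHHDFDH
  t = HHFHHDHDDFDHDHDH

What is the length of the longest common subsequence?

Pick F at s[1]=t[3], then H at s[2]=t[5], then D at s[3]=t[6], then D at s[4]=t[8], then D at s[5]=t[9], then D at s[6]=t[11], then H at s[9]=t[12], then H at s[10]=t[14], then D at s[13]=t[15], then H at s[14]=t[16]; all 10 characters appear in both, in order. dp[14][16] = 10 confirms this is the maximum.

10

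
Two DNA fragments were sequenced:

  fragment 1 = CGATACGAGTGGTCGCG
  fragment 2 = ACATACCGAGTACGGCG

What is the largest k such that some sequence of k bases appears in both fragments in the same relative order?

13

Taking C at fragment 1[1]=fragment 2[2], A at fragment 1[3]=fragment 2[3], T at fragment 1[4]=fragment 2[4], A at fragment 1[5]=fragment 2[5], C at fragment 1[6]=fragment 2[7], G at fragment 1[7]=fragment 2[8], A at fragment 1[8]=fragment 2[9], G at fragment 1[9]=fragment 2[10], T at fragment 1[10]=fragment 2[11], G at fragment 1[12]=fragment 2[14], G at fragment 1[15]=fragment 2[15], C at fragment 1[16]=fragment 2[16], G at fragment 1[17]=fragment 2[17] gives a common subsequence of length 13. The LCS DP gives dp[17][17] = 13, so this is optimal.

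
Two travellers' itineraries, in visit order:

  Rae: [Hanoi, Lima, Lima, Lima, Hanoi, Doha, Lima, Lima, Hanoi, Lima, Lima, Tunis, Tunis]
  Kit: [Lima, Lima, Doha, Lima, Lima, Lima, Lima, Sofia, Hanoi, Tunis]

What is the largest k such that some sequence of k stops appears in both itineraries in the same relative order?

8

Pick Lima at Rae[3]=Kit[1] → Lima at Rae[4]=Kit[2] → Doha at Rae[6]=Kit[3] → Lima at Rae[7]=Kit[4] → Lima at Rae[8]=Kit[5] → Lima at Rae[10]=Kit[6] → Lima at Rae[11]=Kit[7] → Tunis at Rae[13]=Kit[10]; all 8 stops appear in both, in order, and the DP table's final entry dp[13][10] is also 8, so no common subsequence is longer.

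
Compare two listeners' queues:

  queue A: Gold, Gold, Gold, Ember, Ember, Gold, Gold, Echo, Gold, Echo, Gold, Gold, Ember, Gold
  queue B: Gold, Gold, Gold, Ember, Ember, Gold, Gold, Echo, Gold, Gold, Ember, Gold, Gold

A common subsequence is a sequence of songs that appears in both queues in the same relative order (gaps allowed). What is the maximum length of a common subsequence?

Pick Gold [1,1], Gold [2,2], Gold [3,3], Ember [4,4], Ember [5,5], Gold [6,6], Gold [7,7], Echo [8,8], Gold [9,9], Gold [11,10], Gold [12,12], Gold [14,13]; all 12 songs appear in both, in order. Since dp[14][13] = 12, nothing longer is possible.

12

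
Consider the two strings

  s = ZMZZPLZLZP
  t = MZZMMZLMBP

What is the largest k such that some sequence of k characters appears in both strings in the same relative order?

Pick M [2,1]; then Z [3,2]; then Z [4,3]; then Z [7,6]; then L [8,7]; then P [10,10]; all 6 characters appear in both, in order. Since dp[10][10] = 6, nothing longer is possible.

6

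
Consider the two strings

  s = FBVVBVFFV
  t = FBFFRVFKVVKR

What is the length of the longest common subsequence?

Let dp[i][j] be the LCS length of the first i characters of s and the first j characters of t. dp[i][j] = dp[i-1][j-1]+1 when the i-th and j-th characters match, else max(dp[i-1][j], dp[i][j-1]).
    ·  F  B  F  F  R  V  F  K  V  V  K  R
 ·  0  0  0  0  0  0  0  0  0  0  0  0  0
 F  0  1  1  1  1  1  1  1  1  1  1  1  1
 B  0  1  2  2  2  2  2  2  2  2  2  2  2
 V  0  1  2  2  2  2  3  3  3  3  3  3  3
 V  0  1  2  2  2  2  3  3  3  4  4  4  4
 B  0  1  2  2  2  2  3  3  3  4  4  4  4
 V  0  1  2  2  2  2  3  3  3  4  5  5  5
 F  0  1  2  3  3  3  3  4  4  4  5  5  5
 F  0  1  2  3  4  4  4  4  4  4  5  5  5
 V  0  1  2  3  4  4  5  5  5  5  5  5  5
dp[9][12] = 5. One LCS (by backtracking along matches): FBVVV.

5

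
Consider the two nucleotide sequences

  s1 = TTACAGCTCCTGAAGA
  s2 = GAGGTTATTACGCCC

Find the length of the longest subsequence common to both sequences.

Taking T at s1[1]=s2[8]; then T at s1[2]=s2[9]; then A at s1[3]=s2[10]; then C at s1[4]=s2[11]; then G at s1[6]=s2[12]; then C at s1[7]=s2[13]; then C at s1[9]=s2[14]; then C at s1[10]=s2[15] gives a common subsequence of length 8. The LCS DP gives dp[16][15] = 8, so this is optimal.

8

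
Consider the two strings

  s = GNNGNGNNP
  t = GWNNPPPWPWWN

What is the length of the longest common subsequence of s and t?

Match G (s #1, t #1) → N (s #2, t #3) → N (s #3, t #4) → N (s #8, t #12) — 4 characters in the same relative order in both. Since dp[9][12] = 4, nothing longer is possible.

4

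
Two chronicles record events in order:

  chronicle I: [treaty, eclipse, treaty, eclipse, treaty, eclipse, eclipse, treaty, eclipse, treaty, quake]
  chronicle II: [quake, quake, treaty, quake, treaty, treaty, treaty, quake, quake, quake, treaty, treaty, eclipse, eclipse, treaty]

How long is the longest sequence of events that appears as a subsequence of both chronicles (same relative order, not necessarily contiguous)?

6

Taking treaty [1,7] → treaty [3,11] → treaty [5,12] → eclipse [7,13] → eclipse [9,14] → treaty [10,15] gives a common subsequence of length 6. Since dp[11][15] = 6, nothing longer is possible.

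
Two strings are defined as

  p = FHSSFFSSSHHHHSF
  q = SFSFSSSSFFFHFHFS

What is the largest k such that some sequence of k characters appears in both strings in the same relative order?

Taking F at p[1]=q[2] → S at p[3]=q[3] → S at p[4]=q[5] → S at p[7]=q[6] → S at p[8]=q[7] → S at p[9]=q[8] → H at p[10]=q[12] → H at p[11]=q[14] → S at p[14]=q[16] gives a common subsequence of length 9, and the DP table's final entry dp[15][16] is also 9, so no common subsequence is longer.

9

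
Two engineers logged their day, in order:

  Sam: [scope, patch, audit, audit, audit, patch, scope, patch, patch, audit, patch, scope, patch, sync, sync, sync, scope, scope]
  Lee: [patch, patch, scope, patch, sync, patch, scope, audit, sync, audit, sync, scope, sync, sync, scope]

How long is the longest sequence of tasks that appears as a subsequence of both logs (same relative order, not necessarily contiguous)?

10

Pick patch [2,1], then patch [6,2], then scope [7,3], then patch [8,4], then patch [9,6], then audit [10,10], then scope [12,12], then sync [15,13], then sync [16,14], then scope [18,15]; all 10 tasks appear in both, in order. dp[18][15] = 10 confirms this is the maximum.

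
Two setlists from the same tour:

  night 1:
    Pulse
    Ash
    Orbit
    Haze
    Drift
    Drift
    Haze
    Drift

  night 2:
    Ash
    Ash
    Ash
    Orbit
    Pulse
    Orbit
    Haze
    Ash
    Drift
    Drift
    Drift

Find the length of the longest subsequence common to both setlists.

6

One common subsequence of length 6: Pulse (night 1 #1, night 2 #5), then Orbit (night 1 #3, night 2 #6), then Haze (night 1 #4, night 2 #7), then Drift (night 1 #5, night 2 #9), then Drift (night 1 #6, night 2 #10), then Drift (night 1 #8, night 2 #11). The LCS DP gives dp[8][11] = 6, so this is optimal.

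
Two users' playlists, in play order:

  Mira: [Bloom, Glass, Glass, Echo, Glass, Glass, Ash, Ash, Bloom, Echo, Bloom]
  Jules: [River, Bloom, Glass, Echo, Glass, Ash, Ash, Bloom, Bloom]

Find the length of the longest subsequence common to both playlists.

8

Match Bloom [1,2], Glass [3,3], Echo [4,4], Glass [6,5], Ash [7,6], Ash [8,7], Bloom [9,8], Bloom [11,9] — 8 songs in the same relative order in both. Since dp[11][9] = 8, nothing longer is possible.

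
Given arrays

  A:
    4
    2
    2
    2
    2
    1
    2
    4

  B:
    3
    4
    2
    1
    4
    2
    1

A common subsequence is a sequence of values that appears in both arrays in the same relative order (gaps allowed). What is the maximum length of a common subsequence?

4

Let dp[i][j] be the LCS length of the first i values of A and the first j values of B. dp[i][j] = dp[i-1][j-1]+1 when the i-th and j-th values match, else max(dp[i-1][j], dp[i][j-1]).
    ·  3  4  2  1  4  2  1
 ·  0  0  0  0  0  0  0  0
 4  0  0  1  1  1  1  1  1
 2  0  0  1  2  2  2  2  2
 2  0  0  1  2  2  2  3  3
 2  0  0  1  2  2  2  3  3
 2  0  0  1  2  2  2  3  3
 1  0  0  1  2  3  3  3  4
 2  0  0  1  2  3  3  4  4
 4  0  0  1  2  3  4  4  4
dp[8][7] = 4. One LCS (by backtracking along matches): 4, 2, 2, 1.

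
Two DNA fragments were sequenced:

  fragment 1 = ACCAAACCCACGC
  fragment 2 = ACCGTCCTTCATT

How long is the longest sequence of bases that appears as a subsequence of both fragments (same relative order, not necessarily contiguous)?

7

Taking A at fragment 1[1]=fragment 2[1], then C at fragment 1[2]=fragment 2[2], then C at fragment 1[3]=fragment 2[3], then C at fragment 1[7]=fragment 2[6], then C at fragment 1[8]=fragment 2[7], then C at fragment 1[9]=fragment 2[10], then A at fragment 1[10]=fragment 2[11] gives a common subsequence of length 7. dp[13][13] = 7 confirms this is the maximum.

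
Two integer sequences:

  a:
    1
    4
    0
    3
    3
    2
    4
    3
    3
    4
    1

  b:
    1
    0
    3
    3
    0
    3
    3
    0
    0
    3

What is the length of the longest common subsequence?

6

Taking 1 at a[1]=b[1], 0 at a[3]=b[2], 3 at a[4]=b[4], 3 at a[5]=b[6], 3 at a[8]=b[7], 3 at a[9]=b[10] gives a common subsequence of length 6. dp[11][10] = 6 confirms this is the maximum.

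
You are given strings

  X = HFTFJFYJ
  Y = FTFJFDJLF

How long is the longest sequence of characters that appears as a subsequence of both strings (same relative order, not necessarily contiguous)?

6

Let dp[i][j] be the LCS length of the first i characters of X and the first j characters of Y. dp[i][j] = dp[i-1][j-1]+1 when the i-th and j-th characters match, else max(dp[i-1][j], dp[i][j-1]).
    ·  F  T  F  J  F  D  J  L  F
 ·  0  0  0  0  0  0  0  0  0  0
 H  0  0  0  0  0  0  0  0  0  0
 F  0  1  1  1  1  1  1  1  1  1
 T  0  1  2  2  2  2  2  2  2  2
 F  0  1  2  3  3  3  3  3  3  3
 J  0  1  2  3  4  4  4  4  4  4
 F  0  1  2  3  4  5  5  5  5  5
 Y  0  1  2  3  4  5  5  5  5  5
 J  0  1  2  3  4  5  5  6  6  6
dp[8][9] = 6. One LCS (by backtracking along matches): FTFJFJ.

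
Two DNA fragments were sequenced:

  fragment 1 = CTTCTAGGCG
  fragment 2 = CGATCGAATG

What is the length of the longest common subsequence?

Let dp[i][j] be the LCS length of the first i bases of fragment 1 and the first j bases of fragment 2. dp[i][j] = dp[i-1][j-1]+1 when the i-th and j-th bases match, else max(dp[i-1][j], dp[i][j-1]).
    ·  C  G  A  T  C  G  A  A  T  G
 ·  0  0  0  0  0  0  0  0  0  0  0
 C  0  1  1  1  1  1  1  1  1  1  1
 T  0  1  1  1  2  2  2  2  2  2  2
 T  0  1  1  1  2  2  2  2  2  3  3
 C  0  1  1  1  2  3  3  3  3  3  3
 T  0  1  1  1  2  3  3  3  3  4  4
 A  0  1  1  2  2  3  3  4  4  4  4
 G  0  1  2  2  2  3  4  4  4  4  5
 G  0  1  2  2  2  3  4  4  4  4  5
 C  0  1  2  2  2  3  4  4  4  4  5
 G  0  1  2  2  2  3  4  4  4  4  5
dp[10][10] = 5. One LCS (by backtracking along matches): CTCTG.

5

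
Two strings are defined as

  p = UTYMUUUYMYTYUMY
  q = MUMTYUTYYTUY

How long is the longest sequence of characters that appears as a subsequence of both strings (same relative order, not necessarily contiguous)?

9

One common subsequence of length 9: U (p #1, q #2), then T (p #2, q #4), then Y (p #3, q #5), then U (p #5, q #6), then Y (p #8, q #8), then Y (p #10, q #9), then T (p #11, q #10), then U (p #13, q #11), then Y (p #15, q #12). dp[15][12] = 9 confirms this is the maximum.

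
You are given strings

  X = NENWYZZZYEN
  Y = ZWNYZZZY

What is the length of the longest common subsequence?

6

One common subsequence of length 6: N at X[3]=Y[3], Y at X[5]=Y[4], Z at X[6]=Y[5], Z at X[7]=Y[6], Z at X[8]=Y[7], Y at X[9]=Y[8], and the DP table's final entry dp[11][8] is also 6, so no common subsequence is longer.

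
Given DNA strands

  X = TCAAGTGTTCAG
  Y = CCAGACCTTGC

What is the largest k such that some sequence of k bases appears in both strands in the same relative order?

Match C at X[2]=Y[2], then A at X[3]=Y[3], then A at X[4]=Y[5], then T at X[6]=Y[9], then G at X[7]=Y[10], then C at X[10]=Y[11] — 6 bases in the same relative order in both. Since dp[12][11] = 6, nothing longer is possible.

6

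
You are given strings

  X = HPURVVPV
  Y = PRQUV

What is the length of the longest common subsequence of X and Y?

3

Match P (X #2, Y #1), then U (X #3, Y #4), then V (X #8, Y #5) — 3 characters in the same relative order in both, and the DP table's final entry dp[8][5] is also 3, so no common subsequence is longer.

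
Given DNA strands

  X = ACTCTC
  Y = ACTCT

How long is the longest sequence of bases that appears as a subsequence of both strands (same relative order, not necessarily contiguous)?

One common subsequence of length 5: A [1,1], then C [2,2], then T [3,3], then C [4,4], then T [5,5]. Since dp[6][5] = 5, nothing longer is possible.

5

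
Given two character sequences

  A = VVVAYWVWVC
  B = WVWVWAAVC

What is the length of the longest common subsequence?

6

One common subsequence of length 6: V (A #3, B #2), then W (A #6, B #3), then V (A #7, B #4), then W (A #8, B #5), then V (A #9, B #8), then C (A #10, B #9), and the DP table's final entry dp[10][9] is also 6, so no common subsequence is longer.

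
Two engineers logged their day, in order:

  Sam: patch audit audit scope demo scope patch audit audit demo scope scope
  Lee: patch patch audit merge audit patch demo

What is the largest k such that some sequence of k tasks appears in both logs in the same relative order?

5

Pick patch (Sam #1, Lee #2), then audit (Sam #2, Lee #3), then audit (Sam #3, Lee #5), then patch (Sam #7, Lee #6), then demo (Sam #10, Lee #7); all 5 tasks appear in both, in order. dp[12][7] = 5 confirms this is the maximum.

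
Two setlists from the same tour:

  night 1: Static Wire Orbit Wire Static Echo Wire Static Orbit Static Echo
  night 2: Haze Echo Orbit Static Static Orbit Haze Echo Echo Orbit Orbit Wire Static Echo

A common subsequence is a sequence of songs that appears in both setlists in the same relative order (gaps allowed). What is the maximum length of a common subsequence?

Taking Static (night 1 #1, night 2 #5); then Orbit (night 1 #3, night 2 #6); then Echo (night 1 #6, night 2 #9); then Wire (night 1 #7, night 2 #12); then Static (night 1 #10, night 2 #13); then Echo (night 1 #11, night 2 #14) gives a common subsequence of length 6. Since dp[11][14] = 6, nothing longer is possible.

6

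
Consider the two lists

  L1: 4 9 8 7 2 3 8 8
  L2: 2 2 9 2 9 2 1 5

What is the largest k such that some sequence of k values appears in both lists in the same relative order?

2

One common subsequence of length 2: 9 [2,5], then 2 [5,6], and the DP table's final entry dp[8][8] is also 2, so no common subsequence is longer.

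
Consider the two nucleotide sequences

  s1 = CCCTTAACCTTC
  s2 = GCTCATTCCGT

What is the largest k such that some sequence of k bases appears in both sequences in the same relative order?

Let dp[i][j] be the LCS length of the first i bases of s1 and the first j bases of s2. dp[i][j] = dp[i-1][j-1]+1 when the i-th and j-th bases match, else max(dp[i-1][j], dp[i][j-1]).
    ·  G  C  T  C  A  T  T  C  C  G  T
 ·  0  0  0  0  0  0  0  0  0  0  0  0
 C  0  0  1  1  1  1  1  1  1  1  1  1
 C  0  0  1  1  2  2  2  2  2  2  2  2
 C  0  0  1  1  2  2  2  2  3  3  3  3
 T  0  0  1  2  2  2  3  3  3  3  3  4
 T  0  0  1  2  2  2  3  4  4  4  4  4
 A  0  0  1  2  2  3  3  4  4  4  4  4
 A  0  0  1  2  2  3  3  4  4  4  4  4
 C  0  0  1  2  3  3  3  4  5  5  5  5
 C  0  0  1  2  3  3  3  4  5  6  6  6
 T  0  0  1  2  3  3  4  4  5  6  6  7
 T  0  0  1  2  3  3  4  5  5  6  6  7
 C  0  0  1  2  3  3  4  5  6  6  6  7
dp[12][11] = 7. One LCS (by backtracking along matches): CCTTCCT.

7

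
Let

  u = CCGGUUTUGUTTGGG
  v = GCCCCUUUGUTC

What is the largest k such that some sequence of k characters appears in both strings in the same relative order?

One common subsequence of length 8: C (u #1, v #4), C (u #2, v #5), U (u #5, v #6), U (u #6, v #7), U (u #8, v #8), G (u #9, v #9), U (u #10, v #10), T (u #11, v #11). dp[15][12] = 8 confirms this is the maximum.

8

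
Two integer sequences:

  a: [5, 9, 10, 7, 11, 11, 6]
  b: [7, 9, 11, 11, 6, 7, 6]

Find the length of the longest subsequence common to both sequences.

4

One common subsequence of length 4: 9 (a #2, b #2), then 11 (a #5, b #3), then 11 (a #6, b #4), then 6 (a #7, b #7), and the DP table's final entry dp[7][7] is also 4, so no common subsequence is longer.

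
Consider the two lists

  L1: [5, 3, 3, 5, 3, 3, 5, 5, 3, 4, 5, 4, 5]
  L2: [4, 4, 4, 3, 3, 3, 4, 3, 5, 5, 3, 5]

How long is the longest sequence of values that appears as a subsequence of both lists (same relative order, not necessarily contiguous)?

Pick 3 [2,4] → 3 [3,5] → 3 [5,6] → 3 [6,8] → 5 [7,9] → 5 [8,10] → 3 [9,11] → 5 [13,12]; all 8 values appear in both, in order. The LCS DP gives dp[13][12] = 8, so this is optimal.

8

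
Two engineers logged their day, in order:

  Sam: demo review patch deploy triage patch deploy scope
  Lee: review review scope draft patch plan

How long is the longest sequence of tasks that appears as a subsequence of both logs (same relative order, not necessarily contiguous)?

2

Pick review [2,2], then patch [3,5]; all 2 tasks appear in both, in order, and the DP table's final entry dp[8][6] is also 2, so no common subsequence is longer.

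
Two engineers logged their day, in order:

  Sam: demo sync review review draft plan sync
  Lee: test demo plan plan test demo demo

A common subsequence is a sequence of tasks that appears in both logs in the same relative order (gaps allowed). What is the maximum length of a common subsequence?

2

Pick demo [1,2], then plan [6,4]; all 2 tasks appear in both, in order. Since dp[7][7] = 2, nothing longer is possible.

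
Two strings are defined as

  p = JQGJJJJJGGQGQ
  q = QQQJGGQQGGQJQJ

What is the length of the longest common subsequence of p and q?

Match Q at p[2]=q[3]; then J at p[8]=q[4]; then G at p[9]=q[5]; then G at p[10]=q[6]; then Q at p[11]=q[8]; then G at p[12]=q[10]; then Q at p[13]=q[13] — 7 characters in the same relative order in both. The LCS DP gives dp[13][14] = 7, so this is optimal.

7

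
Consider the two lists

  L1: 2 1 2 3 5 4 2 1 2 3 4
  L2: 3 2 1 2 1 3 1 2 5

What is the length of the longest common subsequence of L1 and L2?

6

Pick 2 [1,2], 1 [2,3], 2 [3,4], 3 [4,6], 1 [8,7], 2 [9,8]; all 6 values appear in both, in order. The LCS DP gives dp[11][9] = 6, so this is optimal.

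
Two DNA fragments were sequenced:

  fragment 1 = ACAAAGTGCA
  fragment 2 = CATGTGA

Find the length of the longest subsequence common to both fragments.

Let dp[i][j] be the LCS length of the first i bases of fragment 1 and the first j bases of fragment 2. dp[i][j] = dp[i-1][j-1]+1 when the i-th and j-th bases match, else max(dp[i-1][j], dp[i][j-1]).
    ·  C  A  T  G  T  G  A
 ·  0  0  0  0  0  0  0  0
 A  0  0  1  1  1  1  1  1
 C  0  1  1  1  1  1  1  1
 A  0  1  2  2  2  2  2  2
 A  0  1  2  2  2  2  2  3
 A  0  1  2  2  2  2  2  3
 G  0  1  2  2  3  3  3  3
 T  0  1  2  3  3  4  4  4
 G  0  1  2  3  4  4  5  5
 C  0  1  2  3  4  4  5  5
 A  0  1  2  3  4  4  5  6
dp[10][7] = 6. One LCS (by backtracking along matches): CAGTGA.

6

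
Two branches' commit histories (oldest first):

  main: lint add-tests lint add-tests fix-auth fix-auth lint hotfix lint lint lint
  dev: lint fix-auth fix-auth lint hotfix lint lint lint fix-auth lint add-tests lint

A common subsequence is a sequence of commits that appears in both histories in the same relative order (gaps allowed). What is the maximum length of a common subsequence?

8

Taking lint (main #3, dev #1), then fix-auth (main #5, dev #2), then fix-auth (main #6, dev #3), then lint (main #7, dev #4), then hotfix (main #8, dev #5), then lint (main #9, dev #8), then lint (main #10, dev #10), then lint (main #11, dev #12) gives a common subsequence of length 8, and the DP table's final entry dp[11][12] is also 8, so no common subsequence is longer.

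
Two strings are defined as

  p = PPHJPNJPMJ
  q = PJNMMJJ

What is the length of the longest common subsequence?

Let dp[i][j] be the LCS length of the first i characters of p and the first j characters of q. dp[i][j] = dp[i-1][j-1]+1 when the i-th and j-th characters match, else max(dp[i-1][j], dp[i][j-1]).
    ·  P  J  N  M  M  J  J
 ·  0  0  0  0  0  0  0  0
 P  0  1  1  1  1  1  1  1
 P  0  1  1  1  1  1  1  1
 H  0  1  1  1  1  1  1  1
 J  0  1  2  2  2  2  2  2
 P  0  1  2  2  2  2  2  2
 N  0  1  2  3  3  3  3  3
 J  0  1  2  3  3  3  4  4
 P  0  1  2  3  3  3  4  4
 M  0  1  2  3  4  4  4  4
 J  0  1  2  3  4  4  5  5
dp[10][7] = 5. One LCS (by backtracking along matches): PJNJJ.

5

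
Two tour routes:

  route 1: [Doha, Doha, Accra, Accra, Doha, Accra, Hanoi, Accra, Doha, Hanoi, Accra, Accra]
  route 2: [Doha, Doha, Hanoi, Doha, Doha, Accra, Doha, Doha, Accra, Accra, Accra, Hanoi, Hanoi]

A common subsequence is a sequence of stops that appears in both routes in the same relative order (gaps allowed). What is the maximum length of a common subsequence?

7

Taking Doha [1,7] → Doha [2,8] → Accra [3,9] → Accra [4,10] → Accra [6,11] → Hanoi [7,12] → Hanoi [10,13] gives a common subsequence of length 7. The LCS DP gives dp[12][13] = 7, so this is optimal.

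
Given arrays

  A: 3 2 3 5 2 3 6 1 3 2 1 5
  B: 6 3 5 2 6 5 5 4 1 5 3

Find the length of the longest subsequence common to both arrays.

Let dp[i][j] be the LCS length of the first i values of A and the first j values of B. dp[i][j] = dp[i-1][j-1]+1 when the i-th and j-th values match, else max(dp[i-1][j], dp[i][j-1]).
    ·  6  3  5  2  6  5  5  4  1  5  3
 ·  0  0  0  0  0  0  0  0  0  0  0  0
 3  0  0  1  1  1  1  1  1  1  1  1  1
 2  0  0  1  1  2  2  2  2  2  2  2  2
 3  0  0  1  1  2  2  2  2  2  2  2  3
 5  0  0  1  2  2  2  3  3  3  3  3  3
 2  0  0  1  2  3  3  3  3  3  3  3  3
 3  0  0  1  2  3  3  3  3  3  3  3  4
 6  0  1  1  2  3  4  4  4  4  4  4  4
 1  0  1  1  2  3  4  4  4  4  5  5  5
 3  0  1  2  2  3  4  4  4  4  5  5  6
 2  0  1  2  2  3  4  4  4  4  5  5  6
 1  0  1  2  2  3  4  4  4  4  5  5  6
 5  0  1  2  3  3  4  5  5  5  5  6  6
dp[12][11] = 6. One LCS (by backtracking along matches): 3, 5, 2, 6, 1, 3.

6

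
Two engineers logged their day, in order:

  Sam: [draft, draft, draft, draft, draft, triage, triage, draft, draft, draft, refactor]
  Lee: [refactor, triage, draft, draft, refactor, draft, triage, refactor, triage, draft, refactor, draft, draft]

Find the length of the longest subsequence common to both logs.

8

Match draft at Sam[1]=Lee[3], then draft at Sam[2]=Lee[4], then draft at Sam[5]=Lee[6], then triage at Sam[6]=Lee[7], then triage at Sam[7]=Lee[9], then draft at Sam[8]=Lee[10], then draft at Sam[9]=Lee[12], then draft at Sam[10]=Lee[13] — 8 tasks in the same relative order in both. The LCS DP gives dp[11][13] = 8, so this is optimal.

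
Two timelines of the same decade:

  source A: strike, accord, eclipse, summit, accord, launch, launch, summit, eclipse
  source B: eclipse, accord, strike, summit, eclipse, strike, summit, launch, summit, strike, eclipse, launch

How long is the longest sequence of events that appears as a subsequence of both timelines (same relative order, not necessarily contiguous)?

One common subsequence of length 6: strike [1,3], then eclipse [3,5], then summit [4,7], then launch [7,8], then summit [8,9], then eclipse [9,11]. Since dp[9][12] = 6, nothing longer is possible.

6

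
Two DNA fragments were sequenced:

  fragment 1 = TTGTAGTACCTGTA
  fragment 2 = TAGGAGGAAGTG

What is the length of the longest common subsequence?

7

Match T at fragment 1[1]=fragment 2[1]; then G at fragment 1[3]=fragment 2[4]; then A at fragment 1[5]=fragment 2[5]; then G at fragment 1[6]=fragment 2[7]; then A at fragment 1[8]=fragment 2[9]; then T at fragment 1[11]=fragment 2[11]; then G at fragment 1[12]=fragment 2[12] — 7 bases in the same relative order in both, and the DP table's final entry dp[14][12] is also 7, so no common subsequence is longer.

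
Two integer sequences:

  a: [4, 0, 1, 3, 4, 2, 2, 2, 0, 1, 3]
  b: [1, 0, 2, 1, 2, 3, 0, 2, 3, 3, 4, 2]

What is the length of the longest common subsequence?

One common subsequence of length 5: 0 [2,2], 1 [3,4], 3 [4,10], 4 [5,11], 2 [8,12]. Since dp[11][12] = 5, nothing longer is possible.

5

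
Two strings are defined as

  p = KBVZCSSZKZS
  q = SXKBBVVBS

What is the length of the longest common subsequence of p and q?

4

Match K (p #1, q #3), B (p #2, q #5), V (p #3, q #7), S (p #11, q #9) — 4 characters in the same relative order in both. Since dp[11][9] = 4, nothing longer is possible.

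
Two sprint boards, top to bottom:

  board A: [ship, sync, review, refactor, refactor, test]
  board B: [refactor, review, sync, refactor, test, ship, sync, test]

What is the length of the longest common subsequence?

Taking ship [1,6] → sync [2,7] → test [6,8] gives a common subsequence of length 3. Since dp[6][8] = 3, nothing longer is possible.

3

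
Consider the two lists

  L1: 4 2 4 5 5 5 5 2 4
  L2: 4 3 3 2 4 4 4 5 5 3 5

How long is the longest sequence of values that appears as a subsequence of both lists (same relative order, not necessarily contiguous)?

Taking 4 (L1 #1, L2 #1) → 2 (L1 #2, L2 #4) → 4 (L1 #3, L2 #7) → 5 (L1 #4, L2 #8) → 5 (L1 #5, L2 #9) → 5 (L1 #7, L2 #11) gives a common subsequence of length 6, and the DP table's final entry dp[9][11] is also 6, so no common subsequence is longer.

6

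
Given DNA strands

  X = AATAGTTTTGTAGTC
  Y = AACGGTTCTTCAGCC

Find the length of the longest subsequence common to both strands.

One common subsequence of length 10: A (X #1, Y #1) → A (X #2, Y #2) → G (X #5, Y #5) → T (X #6, Y #6) → T (X #7, Y #7) → T (X #8, Y #9) → T (X #9, Y #10) → A (X #12, Y #12) → G (X #13, Y #13) → C (X #15, Y #15), and the DP table's final entry dp[15][15] is also 10, so no common subsequence is longer.

10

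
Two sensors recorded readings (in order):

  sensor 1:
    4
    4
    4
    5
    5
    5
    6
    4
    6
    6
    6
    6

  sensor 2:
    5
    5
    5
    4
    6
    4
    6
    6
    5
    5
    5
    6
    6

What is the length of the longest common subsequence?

Match 5 at sensor 1[4]=sensor 2[1] → 5 at sensor 1[5]=sensor 2[2] → 5 at sensor 1[6]=sensor 2[3] → 6 at sensor 1[7]=sensor 2[5] → 4 at sensor 1[8]=sensor 2[6] → 6 at sensor 1[9]=sensor 2[7] → 6 at sensor 1[10]=sensor 2[8] → 6 at sensor 1[11]=sensor 2[12] → 6 at sensor 1[12]=sensor 2[13] — 9 values in the same relative order in both. Since dp[12][13] = 9, nothing longer is possible.

9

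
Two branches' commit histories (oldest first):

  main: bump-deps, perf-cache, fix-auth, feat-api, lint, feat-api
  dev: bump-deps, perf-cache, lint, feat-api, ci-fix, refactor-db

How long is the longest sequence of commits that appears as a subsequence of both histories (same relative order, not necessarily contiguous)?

Match bump-deps [1,1], then perf-cache [2,2], then lint [5,3], then feat-api [6,4] — 4 commits in the same relative order in both. The LCS DP gives dp[6][6] = 4, so this is optimal.

4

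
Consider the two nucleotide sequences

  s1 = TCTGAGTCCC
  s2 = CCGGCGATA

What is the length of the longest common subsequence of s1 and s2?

Let dp[i][j] be the LCS length of the first i bases of s1 and the first j bases of s2. dp[i][j] = dp[i-1][j-1]+1 when the i-th and j-th bases match, else max(dp[i-1][j], dp[i][j-1]).
    ·  C  C  G  G  C  G  A  T  A
 ·  0  0  0  0  0  0  0  0  0  0
 T  0  0  0  0  0  0  0  0  1  1
 C  0  1  1  1  1  1  1  1  1  1
 T  0  1  1  1  1  1  1  1  2  2
 G  0  1  1  2  2  2  2  2  2  2
 A  0  1  1  2  2  2  2  3  3  3
 G  0  1  1  2  3  3  3  3  3  3
 T  0  1  1  2  3  3  3  3  4  4
 C  0  1  2  2  3  4  4  4  4  4
 C  0  1  2  2  3  4  4  4  4  4
 C  0  1  2  2  3  4  4  4  4  4
dp[10][9] = 4. One LCS (by backtracking along matches): CGAT.

4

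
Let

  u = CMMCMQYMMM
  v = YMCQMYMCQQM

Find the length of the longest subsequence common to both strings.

6

Let dp[i][j] be the LCS length of the first i characters of u and the first j characters of v. dp[i][j] = dp[i-1][j-1]+1 when the i-th and j-th characters match, else max(dp[i-1][j], dp[i][j-1]).
    ·  Y  M  C  Q  M  Y  M  C  Q  Q  M
 ·  0  0  0  0  0  0  0  0  0  0  0  0
 C  0  0  0  1  1  1  1  1  1  1  1  1
 M  0  0  1  1  1  2  2  2  2  2  2  2
 M  0  0  1  1  1  2  2  3  3  3  3  3
 C  0  0  1  2  2  2  2  3  4  4  4  4
 M  0  0  1  2  2  3  3  3  4  4  4  5
 Q  0  0  1  2  3  3  3  3  4  5  5  5
 Y  0  1  1  2  3  3  4  4  4  5  5  5
 M  0  1  2  2  3  4  4  5  5  5  5  6
 M  0  1  2  2  3  4  4  5  5  5  5  6
 M  0  1  2  2  3  4  4  5  5  5  5  6
dp[10][11] = 6. One LCS (by backtracking along matches): CMMCQM.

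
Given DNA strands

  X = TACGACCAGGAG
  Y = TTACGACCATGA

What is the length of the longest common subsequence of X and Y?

Pick T at X[1]=Y[2], then A at X[2]=Y[3], then C at X[3]=Y[4], then G at X[4]=Y[5], then A at X[5]=Y[6], then C at X[6]=Y[7], then C at X[7]=Y[8], then A at X[8]=Y[9], then G at X[10]=Y[11], then A at X[11]=Y[12]; all 10 bases appear in both, in order. Since dp[12][12] = 10, nothing longer is possible.

10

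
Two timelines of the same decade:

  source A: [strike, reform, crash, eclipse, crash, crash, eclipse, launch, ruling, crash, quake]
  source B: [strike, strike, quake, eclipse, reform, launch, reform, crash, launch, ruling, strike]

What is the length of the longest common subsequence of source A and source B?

5

One common subsequence of length 5: strike [1,2], then reform [2,7], then crash [6,8], then launch [8,9], then ruling [9,10]. The LCS DP gives dp[11][11] = 5, so this is optimal.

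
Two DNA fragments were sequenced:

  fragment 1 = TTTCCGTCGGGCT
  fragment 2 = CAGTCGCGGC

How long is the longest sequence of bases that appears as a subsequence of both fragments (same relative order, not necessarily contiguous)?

One common subsequence of length 8: C [4,1] → G [6,3] → T [7,4] → C [8,5] → G [9,6] → G [10,8] → G [11,9] → C [12,10]. Since dp[13][10] = 8, nothing longer is possible.

8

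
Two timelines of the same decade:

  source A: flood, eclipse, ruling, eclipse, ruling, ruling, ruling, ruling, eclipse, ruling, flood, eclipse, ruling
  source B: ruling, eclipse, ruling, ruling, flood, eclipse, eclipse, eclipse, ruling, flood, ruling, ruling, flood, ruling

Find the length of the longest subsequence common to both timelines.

Pick ruling (source A #3, source B #1), then eclipse (source A #4, source B #2), then ruling (source A #5, source B #3), then ruling (source A #6, source B #4), then ruling (source A #7, source B #9), then ruling (source A #8, source B #11), then ruling (source A #10, source B #12), then flood (source A #11, source B #13), then ruling (source A #13, source B #14); all 9 events appear in both, in order. The LCS DP gives dp[13][14] = 9, so this is optimal.

9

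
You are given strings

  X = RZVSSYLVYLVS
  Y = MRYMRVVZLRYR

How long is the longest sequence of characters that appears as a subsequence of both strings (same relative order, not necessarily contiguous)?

4

Taking R at X[1]=Y[5] → Z at X[2]=Y[8] → L at X[7]=Y[9] → Y at X[9]=Y[11] gives a common subsequence of length 4. dp[12][12] = 4 confirms this is the maximum.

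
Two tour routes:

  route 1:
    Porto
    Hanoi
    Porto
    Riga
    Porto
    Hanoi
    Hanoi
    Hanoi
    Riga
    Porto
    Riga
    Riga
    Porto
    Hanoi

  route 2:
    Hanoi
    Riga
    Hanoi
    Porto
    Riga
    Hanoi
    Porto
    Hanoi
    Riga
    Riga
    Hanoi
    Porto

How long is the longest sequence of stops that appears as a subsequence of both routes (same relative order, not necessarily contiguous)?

Taking Hanoi (route 1 #2, route 2 #3), then Porto (route 1 #3, route 2 #4), then Riga (route 1 #4, route 2 #5), then Porto (route 1 #5, route 2 #7), then Hanoi (route 1 #8, route 2 #8), then Riga (route 1 #9, route 2 #9), then Riga (route 1 #11, route 2 #10), then Porto (route 1 #13, route 2 #12) gives a common subsequence of length 8, and the DP table's final entry dp[14][12] is also 8, so no common subsequence is longer.

8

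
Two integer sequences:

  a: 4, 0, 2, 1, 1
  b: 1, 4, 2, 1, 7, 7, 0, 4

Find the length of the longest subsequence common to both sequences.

3

Pick 4 [1,2] → 2 [3,3] → 1 [4,4]; all 3 values appear in both, in order. The LCS DP gives dp[5][8] = 3, so this is optimal.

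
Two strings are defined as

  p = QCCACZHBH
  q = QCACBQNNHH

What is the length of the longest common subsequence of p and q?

Taking Q [1,1]; then C [3,2]; then A [4,3]; then C [5,4]; then H [7,9]; then H [9,10] gives a common subsequence of length 6. Since dp[9][10] = 6, nothing longer is possible.

6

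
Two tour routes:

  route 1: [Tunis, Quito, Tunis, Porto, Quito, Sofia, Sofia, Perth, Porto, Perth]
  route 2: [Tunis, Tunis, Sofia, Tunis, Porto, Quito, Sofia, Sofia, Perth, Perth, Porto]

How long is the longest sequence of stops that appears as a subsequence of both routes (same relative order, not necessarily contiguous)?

One common subsequence of length 8: Tunis at route 1[1]=route 2[2], then Tunis at route 1[3]=route 2[4], then Porto at route 1[4]=route 2[5], then Quito at route 1[5]=route 2[6], then Sofia at route 1[6]=route 2[7], then Sofia at route 1[7]=route 2[8], then Perth at route 1[8]=route 2[10], then Porto at route 1[9]=route 2[11]. dp[10][11] = 8 confirms this is the maximum.

8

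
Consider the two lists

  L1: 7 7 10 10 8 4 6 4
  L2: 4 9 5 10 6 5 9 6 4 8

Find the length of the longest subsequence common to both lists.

Let dp[i][j] be the LCS length of the first i values of L1 and the first j values of L2. dp[i][j] = dp[i-1][j-1]+1 when the i-th and j-th values match, else max(dp[i-1][j], dp[i][j-1]).
    ·  4  9  5 10  6  5  9  6  4  8
 ·  0  0  0  0  0  0  0  0  0  0  0
 7  0  0  0  0  0  0  0  0  0  0  0
 7  0  0  0  0  0  0  0  0  0  0  0
10  0  0  0  0  1  1  1  1  1  1  1
10  0  0  0  0  1  1  1  1  1  1  1
 8  0  0  0  0  1  1  1  1  1  1  2
 4  0  1  1  1  1  1  1  1  1  2  2
 6  0  1  1  1  1  2  2  2  2  2  2
 4  0  1  1  1  1  2  2  2  2  3  3
dp[8][10] = 3. One LCS (by backtracking along matches): 10, 6, 4.

3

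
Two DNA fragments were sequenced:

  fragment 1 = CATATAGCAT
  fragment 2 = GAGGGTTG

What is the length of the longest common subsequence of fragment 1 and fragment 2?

Let dp[i][j] be the LCS length of the first i bases of fragment 1 and the first j bases of fragment 2. dp[i][j] = dp[i-1][j-1]+1 when the i-th and j-th bases match, else max(dp[i-1][j], dp[i][j-1]).
    ·  G  A  G  G  G  T  T  G
 ·  0  0  0  0  0  0  0  0  0
 C  0  0  0  0  0  0  0  0  0
 A  0  0  1  1  1  1  1  1  1
 T  0  0  1  1  1  1  2  2  2
 A  0  0  1  1  1  1  2  2  2
 T  0  0  1  1  1  1  2  3  3
 A  0  0  1  1  1  1  2  3  3
 G  0  1  1  2  2  2  2  3  4
 C  0  1  1  2  2  2  2  3  4
 A  0  1  2  2  2  2  2  3  4
 T  0  1  2  2  2  2  3  3  4
dp[10][8] = 4. One LCS (by backtracking along matches): ATTG.

4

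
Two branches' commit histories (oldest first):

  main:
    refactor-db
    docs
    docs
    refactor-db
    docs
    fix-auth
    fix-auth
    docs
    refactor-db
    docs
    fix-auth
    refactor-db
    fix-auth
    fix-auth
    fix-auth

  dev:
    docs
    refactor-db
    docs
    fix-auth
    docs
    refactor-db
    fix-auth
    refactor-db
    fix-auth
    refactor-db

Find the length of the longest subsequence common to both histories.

Pick docs at main[3]=dev[1], then refactor-db at main[4]=dev[2], then docs at main[5]=dev[3], then fix-auth at main[7]=dev[4], then docs at main[8]=dev[5], then refactor-db at main[9]=dev[6], then fix-auth at main[11]=dev[7], then refactor-db at main[12]=dev[8], then fix-auth at main[13]=dev[9]; all 9 commits appear in both, in order, and the DP table's final entry dp[15][10] is also 9, so no common subsequence is longer.

9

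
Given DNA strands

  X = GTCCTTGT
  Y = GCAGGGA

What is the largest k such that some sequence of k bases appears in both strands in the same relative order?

Pick G at X[1]=Y[1], C at X[3]=Y[2], G at X[7]=Y[6]; all 3 bases appear in both, in order. dp[8][7] = 3 confirms this is the maximum.

3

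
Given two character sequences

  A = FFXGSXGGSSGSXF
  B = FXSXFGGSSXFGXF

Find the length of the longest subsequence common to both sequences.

One common subsequence of length 11: F at A[2]=B[1], then X at A[3]=B[2], then S at A[5]=B[3], then X at A[6]=B[4], then G at A[7]=B[6], then G at A[8]=B[7], then S at A[9]=B[8], then S at A[10]=B[9], then G at A[11]=B[12], then X at A[13]=B[13], then F at A[14]=B[14], and the DP table's final entry dp[14][14] is also 11, so no common subsequence is longer.

11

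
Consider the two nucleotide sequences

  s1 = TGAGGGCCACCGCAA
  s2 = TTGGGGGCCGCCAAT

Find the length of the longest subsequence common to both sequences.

11

Taking T (s1 #1, s2 #2); then G (s1 #2, s2 #4); then G (s1 #4, s2 #5); then G (s1 #5, s2 #6); then G (s1 #6, s2 #7); then C (s1 #7, s2 #8); then C (s1 #8, s2 #9); then C (s1 #11, s2 #11); then C (s1 #13, s2 #12); then A (s1 #14, s2 #13); then A (s1 #15, s2 #14) gives a common subsequence of length 11. dp[15][15] = 11 confirms this is the maximum.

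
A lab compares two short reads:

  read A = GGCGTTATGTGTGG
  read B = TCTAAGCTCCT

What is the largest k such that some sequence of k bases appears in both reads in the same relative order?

6

One common subsequence of length 6: C at read A[3]=read B[2], T at read A[5]=read B[3], A at read A[7]=read B[5], G at read A[9]=read B[6], T at read A[10]=read B[8], T at read A[12]=read B[11]. dp[14][11] = 6 confirms this is the maximum.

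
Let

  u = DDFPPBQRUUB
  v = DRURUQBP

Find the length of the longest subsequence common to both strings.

5

One common subsequence of length 5: D at u[2]=v[1]; then R at u[8]=v[2]; then U at u[9]=v[3]; then U at u[10]=v[5]; then B at u[11]=v[7]. Since dp[11][8] = 5, nothing longer is possible.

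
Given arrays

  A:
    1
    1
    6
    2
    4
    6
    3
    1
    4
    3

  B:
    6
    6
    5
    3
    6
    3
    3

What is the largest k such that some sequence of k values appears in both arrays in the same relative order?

Match 6 [3,2] → 6 [6,5] → 3 [7,6] → 3 [10,7] — 4 values in the same relative order in both. dp[10][7] = 4 confirms this is the maximum.

4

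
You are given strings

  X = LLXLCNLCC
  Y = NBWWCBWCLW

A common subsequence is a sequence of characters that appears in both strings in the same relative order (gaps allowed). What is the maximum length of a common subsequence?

Let dp[i][j] be the LCS length of the first i characters of X and the first j characters of Y. dp[i][j] = dp[i-1][j-1]+1 when the i-th and j-th characters match, else max(dp[i-1][j], dp[i][j-1]).
    ·  N  B  W  W  C  B  W  C  L  W
 ·  0  0  0  0  0  0  0  0  0  0  0
 L  0  0  0  0  0  0  0  0  0  1  1
 L  0  0  0  0  0  0  0  0  0  1  1
 X  0  0  0  0  0  0  0  0  0  1  1
 L  0  0  0  0  0  0  0  0  0  1  1
 C  0  0  0  0  0  1  1  1  1  1  1
 N  0  1  1  1  1  1  1  1  1  1  1
 L  0  1  1  1  1  1  1  1  1  2  2
 C  0  1  1  1  1  2  2  2  2  2  2
 C  0  1  1  1  1  2  2  2  3  3  3
dp[9][10] = 3. One LCS (by backtracking along matches): NCC.

3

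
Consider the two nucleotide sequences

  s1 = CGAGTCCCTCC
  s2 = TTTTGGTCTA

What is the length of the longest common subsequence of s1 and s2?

5

Taking G [2,5], G [4,6], T [5,7], C [8,8], T [9,9] gives a common subsequence of length 5. The LCS DP gives dp[11][10] = 5, so this is optimal.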